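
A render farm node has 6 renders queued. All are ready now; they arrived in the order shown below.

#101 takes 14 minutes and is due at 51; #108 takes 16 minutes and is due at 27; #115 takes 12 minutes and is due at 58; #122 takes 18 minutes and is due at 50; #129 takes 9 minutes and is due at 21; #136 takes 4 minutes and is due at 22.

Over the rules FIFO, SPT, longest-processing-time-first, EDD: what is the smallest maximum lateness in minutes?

15

FIFO (arrival order): #101 #108 #115 #122 #129 #136.
#101: 0→14, due 51, lateness -37
#108: 14→30, due 27, lateness 3
#115: 30→42, due 58, lateness -16
#122: 42→60, due 50, lateness 10
#129: 60→69, due 21, lateness 48
#136: 69→73, due 22, lateness 51
Maximum = 51.
SPT (increasing processing time): #136 #129 #115 #101 #108 #122.
#136: 0→4, due 22, lateness -18
#129: 4→13, due 21, lateness -8
#115: 13→25, due 58, lateness -33
#101: 25→39, due 51, lateness -12
#108: 39→55, due 27, lateness 28
#122: 55→73, due 50, lateness 23
Maximum = 28.
LPT (decreasing processing time): #122 #108 #101 #115 #129 #136.
#122: 0→18, due 50, lateness -32
#108: 18→34, due 27, lateness 7
#101: 34→48, due 51, lateness -3
#115: 48→60, due 58, lateness 2
#129: 60→69, due 21, lateness 48
#136: 69→73, due 22, lateness 51
Maximum = 51.
EDD (increasing due date): #129 #136 #108 #122 #101 #115.
#129: 0→9, due 21, lateness -12
#136: 9→13, due 22, lateness -9
#108: 13→29, due 27, lateness 2
#122: 29→47, due 50, lateness -3
#101: 47→61, due 51, lateness 10
#115: 61→73, due 58, lateness 15
Maximum = 15.
FIFO 51, SPT 28, LPT 51, EDD 15 → minimum 15.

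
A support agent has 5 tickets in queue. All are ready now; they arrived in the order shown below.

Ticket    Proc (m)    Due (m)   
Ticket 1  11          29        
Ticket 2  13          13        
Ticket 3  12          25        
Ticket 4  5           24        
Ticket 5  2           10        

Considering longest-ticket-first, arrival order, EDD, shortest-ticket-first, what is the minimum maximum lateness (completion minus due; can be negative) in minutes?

14

LPT (decreasing processing time): Ticket 2 Ticket 3 Ticket 1 Ticket 4 Ticket 5.
Ticket 2: 0→13, due 13, lateness 0
Ticket 3: 13→25, due 25, lateness 0
Ticket 1: 25→36, due 29, lateness 7
Ticket 4: 36→41, due 24, lateness 17
Ticket 5: 41→43, due 10, lateness 33
Maximum = 33.
FIFO (arrival order): Ticket 1 Ticket 2 Ticket 3 Ticket 4 Ticket 5.
Ticket 1: 0→11, due 29, lateness -18
Ticket 2: 11→24, due 13, lateness 11
Ticket 3: 24→36, due 25, lateness 11
Ticket 4: 36→41, due 24, lateness 17
Ticket 5: 41→43, due 10, lateness 33
Maximum = 33.
EDD (increasing due date): Ticket 5 Ticket 2 Ticket 4 Ticket 3 Ticket 1.
Ticket 5: 0→2, due 10, lateness -8
Ticket 2: 2→15, due 13, lateness 2
Ticket 4: 15→20, due 24, lateness -4
Ticket 3: 20→32, due 25, lateness 7
Ticket 1: 32→43, due 29, lateness 14
Maximum = 14.
SPT (increasing processing time): Ticket 5 Ticket 4 Ticket 1 Ticket 3 Ticket 2.
Ticket 5: 0→2, due 10, lateness -8
Ticket 4: 2→7, due 24, lateness -17
Ticket 1: 7→18, due 29, lateness -11
Ticket 3: 18→30, due 25, lateness 5
Ticket 2: 30→43, due 13, lateness 30
Maximum = 30.
LPT 33, FIFO 33, EDD 14, SPT 30 → minimum 14.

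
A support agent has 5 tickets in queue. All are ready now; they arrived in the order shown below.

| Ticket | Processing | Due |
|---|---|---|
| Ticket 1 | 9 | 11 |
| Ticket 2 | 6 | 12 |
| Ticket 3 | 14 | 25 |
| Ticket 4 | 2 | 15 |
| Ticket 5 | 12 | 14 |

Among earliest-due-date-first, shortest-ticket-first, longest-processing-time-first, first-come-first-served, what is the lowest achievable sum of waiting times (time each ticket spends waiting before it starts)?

56

EDD (increasing due date): Ticket 1 Ticket 2 Ticket 5 Ticket 4 Ticket 3.
Ticket 1: waits 0, runs 0→9
Ticket 2: waits 9, runs 9→15
Ticket 5: waits 15, runs 15→27
Ticket 4: waits 27, runs 27→29
Ticket 3: waits 29, runs 29→43
Sum = 0+9+15+27+29 = 80.
SPT (increasing processing time): Ticket 4 Ticket 2 Ticket 1 Ticket 5 Ticket 3.
Ticket 4: waits 0, runs 0→2
Ticket 2: waits 2, runs 2→8
Ticket 1: waits 8, runs 8→17
Ticket 5: waits 17, runs 17→29
Ticket 3: waits 29, runs 29→43
Sum = 0+2+8+17+29 = 56.
LPT (decreasing processing time): Ticket 3 Ticket 5 Ticket 1 Ticket 2 Ticket 4.
Ticket 3: waits 0, runs 0→14
Ticket 5: waits 14, runs 14→26
Ticket 1: waits 26, runs 26→35
Ticket 2: waits 35, runs 35→41
Ticket 4: waits 41, runs 41→43
Sum = 0+14+26+35+41 = 116.
FIFO (arrival order): Ticket 1 Ticket 2 Ticket 3 Ticket 4 Ticket 5.
Ticket 1: waits 0, runs 0→9
Ticket 2: waits 9, runs 9→15
Ticket 3: waits 15, runs 15→29
Ticket 4: waits 29, runs 29→31
Ticket 5: waits 31, runs 31→43
Sum = 0+9+15+29+31 = 84.
EDD 80, SPT 56, LPT 116, FIFO 84 → minimum 56.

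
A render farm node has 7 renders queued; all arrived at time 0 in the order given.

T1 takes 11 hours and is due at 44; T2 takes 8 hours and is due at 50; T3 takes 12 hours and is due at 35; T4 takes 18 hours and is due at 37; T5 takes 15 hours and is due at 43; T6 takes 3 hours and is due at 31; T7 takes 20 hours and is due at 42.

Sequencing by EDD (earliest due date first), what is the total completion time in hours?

338

EDD (increasing due date): T6 T3 T4 T7 T5 T1 T2.
T6: 0→3
T3: 3→15
T4: 15→33
T7: 33→53
T5: 53→68
T1: 68→79
T2: 79→87
Sum = 3+15+33+53+68+79+87 = 338.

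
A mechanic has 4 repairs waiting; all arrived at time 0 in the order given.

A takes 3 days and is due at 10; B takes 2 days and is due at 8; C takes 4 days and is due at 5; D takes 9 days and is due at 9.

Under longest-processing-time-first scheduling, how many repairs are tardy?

LPT (decreasing processing time): D C A B.
D: 0→9, due 9, tardiness 0
C: 9→13, due 5, tardiness 8
A: 13→16, due 10, tardiness 6
B: 16→18, due 8, tardiness 10
Late repairs: 3.

3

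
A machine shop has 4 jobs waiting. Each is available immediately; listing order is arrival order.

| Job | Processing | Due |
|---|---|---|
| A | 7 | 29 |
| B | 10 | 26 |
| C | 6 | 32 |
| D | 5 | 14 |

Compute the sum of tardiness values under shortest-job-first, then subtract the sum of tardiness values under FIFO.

SPT (increasing processing time): D C A B.
D: 0→5, due 14, tardiness 0
C: 5→11, due 32, tardiness 0
A: 11→18, due 29, tardiness 0
B: 18→28, due 26, tardiness 2
Sum = 0+0+0+2 = 2.
FIFO (arrival order): A B C D.
A: 0→7, due 29, tardiness 0
B: 7→17, due 26, tardiness 0
C: 17→23, due 32, tardiness 0
D: 23→28, due 14, tardiness 14
Sum = 0+0+0+14 = 14.
Difference = 2 − 14 = -12.

-12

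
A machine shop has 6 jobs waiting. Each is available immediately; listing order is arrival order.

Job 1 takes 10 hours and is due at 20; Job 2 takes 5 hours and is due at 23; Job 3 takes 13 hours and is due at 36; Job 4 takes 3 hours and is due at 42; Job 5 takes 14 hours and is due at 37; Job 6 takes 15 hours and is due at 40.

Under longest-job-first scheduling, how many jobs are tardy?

LPT (decreasing processing time): Job 6 Job 5 Job 3 Job 1 Job 2 Job 4.
Job 6: 0→15, due 40, tardiness 0
Job 5: 15→29, due 37, tardiness 0
Job 3: 29→42, due 36, tardiness 6
Job 1: 42→52, due 20, tardiness 32
Job 2: 52→57, due 23, tardiness 34
Job 4: 57→60, due 42, tardiness 18
Late jobs: 4.

4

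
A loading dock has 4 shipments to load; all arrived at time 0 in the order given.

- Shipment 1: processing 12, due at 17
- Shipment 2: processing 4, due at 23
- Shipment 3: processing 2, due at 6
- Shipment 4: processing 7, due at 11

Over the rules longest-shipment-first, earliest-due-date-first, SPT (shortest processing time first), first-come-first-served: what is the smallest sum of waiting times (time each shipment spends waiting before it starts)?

21

LPT (decreasing processing time): Shipment 1 Shipment 4 Shipment 2 Shipment 3.
Shipment 1: waits 0, runs 0→12
Shipment 4: waits 12, runs 12→19
Shipment 2: waits 19, runs 19→23
Shipment 3: waits 23, runs 23→25
Sum = 0+12+19+23 = 54.
EDD (increasing due date): Shipment 3 Shipment 4 Shipment 1 Shipment 2.
Shipment 3: waits 0, runs 0→2
Shipment 4: waits 2, runs 2→9
Shipment 1: waits 9, runs 9→21
Shipment 2: waits 21, runs 21→25
Sum = 0+2+9+21 = 32.
SPT (increasing processing time): Shipment 3 Shipment 2 Shipment 4 Shipment 1.
Shipment 3: waits 0, runs 0→2
Shipment 2: waits 2, runs 2→6
Shipment 4: waits 6, runs 6→13
Shipment 1: waits 13, runs 13→25
Sum = 0+2+6+13 = 21.
FIFO (arrival order): Shipment 1 Shipment 2 Shipment 3 Shipment 4.
Shipment 1: waits 0, runs 0→12
Shipment 2: waits 12, runs 12→16
Shipment 3: waits 16, runs 16→18
Shipment 4: waits 18, runs 18→25
Sum = 0+12+16+18 = 46.
LPT 54, EDD 32, SPT 21, FIFO 46 → minimum 21.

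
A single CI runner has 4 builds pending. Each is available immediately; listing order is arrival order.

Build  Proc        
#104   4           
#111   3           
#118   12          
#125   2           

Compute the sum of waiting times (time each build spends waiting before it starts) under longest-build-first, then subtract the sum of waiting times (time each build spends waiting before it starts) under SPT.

31

LPT (decreasing processing time): #118 #104 #111 #125.
#118: waits 0, runs 0→12
#104: waits 12, runs 12→16
#111: waits 16, runs 16→19
#125: waits 19, runs 19→21
Sum = 0+12+16+19 = 47.
SPT (increasing processing time): #125 #111 #104 #118.
#125: waits 0, runs 0→2
#111: waits 2, runs 2→5
#104: waits 5, runs 5→9
#118: waits 9, runs 9→21
Sum = 0+2+5+9 = 16.
Difference = 47 − 16 = 31.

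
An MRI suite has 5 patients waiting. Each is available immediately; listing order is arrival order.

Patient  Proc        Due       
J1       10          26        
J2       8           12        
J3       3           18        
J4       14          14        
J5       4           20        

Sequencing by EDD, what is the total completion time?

EDD (increasing due date): J2 J4 J3 J5 J1.
J2: 0→8
J4: 8→22
J3: 22→25
J5: 25→29
J1: 29→39
Sum = 8+22+25+29+39 = 123.

123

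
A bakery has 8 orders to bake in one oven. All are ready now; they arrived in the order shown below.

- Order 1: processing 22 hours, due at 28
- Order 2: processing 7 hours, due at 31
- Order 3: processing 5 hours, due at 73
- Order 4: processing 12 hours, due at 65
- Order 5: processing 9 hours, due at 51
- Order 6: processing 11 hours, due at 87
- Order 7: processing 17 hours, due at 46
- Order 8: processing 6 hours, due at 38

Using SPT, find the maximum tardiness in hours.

SPT (increasing processing time): Order 3 Order 8 Order 2 Order 5 Order 6 Order 4 Order 7 Order 1.
Order 3: 0→5, due 73, tardiness 0
Order 8: 5→11, due 38, tardiness 0
Order 2: 11→18, due 31, tardiness 0
Order 5: 18→27, due 51, tardiness 0
Order 6: 27→38, due 87, tardiness 0
Order 4: 38→50, due 65, tardiness 0
Order 7: 50→67, due 46, tardiness 21
Order 1: 67→89, due 28, tardiness 61
Maximum = 61.

61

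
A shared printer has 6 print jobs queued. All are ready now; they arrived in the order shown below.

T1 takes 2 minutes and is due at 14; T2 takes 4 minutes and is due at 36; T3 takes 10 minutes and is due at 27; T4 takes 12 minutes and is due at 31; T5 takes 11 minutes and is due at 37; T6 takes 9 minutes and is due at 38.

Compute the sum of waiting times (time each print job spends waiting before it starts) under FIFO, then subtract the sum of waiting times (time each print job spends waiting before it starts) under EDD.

FIFO (arrival order): T1 T2 T3 T4 T5 T6.
T1: waits 0, runs 0→2
T2: waits 2, runs 2→6
T3: waits 6, runs 6→16
T4: waits 16, runs 16→28
T5: waits 28, runs 28→39
T6: waits 39, runs 39→48
Sum = 0+2+6+16+28+39 = 91.
EDD (increasing due date): T1 T3 T4 T2 T5 T6.
T1: waits 0, runs 0→2
T3: waits 2, runs 2→12
T4: waits 12, runs 12→24
T2: waits 24, runs 24→28
T5: waits 28, runs 28→39
T6: waits 39, runs 39→48
Sum = 0+2+12+24+28+39 = 105.
Difference = 91 − 105 = -14.

-14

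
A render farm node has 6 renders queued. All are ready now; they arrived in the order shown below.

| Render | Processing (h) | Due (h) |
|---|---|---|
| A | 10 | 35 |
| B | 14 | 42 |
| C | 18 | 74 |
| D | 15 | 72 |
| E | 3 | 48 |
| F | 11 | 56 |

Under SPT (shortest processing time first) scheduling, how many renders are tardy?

SPT (increasing processing time): E A F B D C.
E: 0→3, due 48, tardiness 0
A: 3→13, due 35, tardiness 0
F: 13→24, due 56, tardiness 0
B: 24→38, due 42, tardiness 0
D: 38→53, due 72, tardiness 0
C: 53→71, due 74, tardiness 0
Late renders: 0.

0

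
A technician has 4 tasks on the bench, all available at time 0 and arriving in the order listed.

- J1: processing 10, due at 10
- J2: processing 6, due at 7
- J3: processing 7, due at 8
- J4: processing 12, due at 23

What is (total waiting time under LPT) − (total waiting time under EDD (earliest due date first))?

LPT (decreasing processing time): J4 J1 J3 J2.
J4: waits 0, runs 0→12
J1: waits 12, runs 12→22
J3: waits 22, runs 22→29
J2: waits 29, runs 29→35
Sum = 0+12+22+29 = 63.
EDD (increasing due date): J2 J3 J1 J4.
J2: waits 0, runs 0→6
J3: waits 6, runs 6→13
J1: waits 13, runs 13→23
J4: waits 23, runs 23→35
Sum = 0+6+13+23 = 42.
Difference = 63 − 42 = 21.

21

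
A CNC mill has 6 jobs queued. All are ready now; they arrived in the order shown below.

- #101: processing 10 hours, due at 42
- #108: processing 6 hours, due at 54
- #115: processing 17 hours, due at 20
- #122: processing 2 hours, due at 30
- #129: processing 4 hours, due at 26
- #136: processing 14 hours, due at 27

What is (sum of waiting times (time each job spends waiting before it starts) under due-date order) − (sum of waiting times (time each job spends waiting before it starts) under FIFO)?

EDD (increasing due date): #115 #129 #136 #122 #101 #108.
#115: waits 0, runs 0→17
#129: waits 17, runs 17→21
#136: waits 21, runs 21→35
#122: waits 35, runs 35→37
#101: waits 37, runs 37→47
#108: waits 47, runs 47→53
Sum = 0+17+21+35+37+47 = 157.
FIFO (arrival order): #101 #108 #115 #122 #129 #136.
#101: waits 0, runs 0→10
#108: waits 10, runs 10→16
#115: waits 16, runs 16→33
#122: waits 33, runs 33→35
#129: waits 35, runs 35→39
#136: waits 39, runs 39→53
Sum = 0+10+16+33+35+39 = 133.
Difference = 157 − 133 = 24.

24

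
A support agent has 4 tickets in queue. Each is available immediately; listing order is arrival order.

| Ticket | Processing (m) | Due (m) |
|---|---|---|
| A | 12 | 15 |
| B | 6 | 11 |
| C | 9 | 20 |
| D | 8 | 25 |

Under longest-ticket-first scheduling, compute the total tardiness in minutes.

LPT (decreasing processing time): A C D B.
A: 0→12, due 15, tardiness 0
C: 12→21, due 20, tardiness 1
D: 21→29, due 25, tardiness 4
B: 29→35, due 11, tardiness 24
Sum = 0+1+4+24 = 29.

29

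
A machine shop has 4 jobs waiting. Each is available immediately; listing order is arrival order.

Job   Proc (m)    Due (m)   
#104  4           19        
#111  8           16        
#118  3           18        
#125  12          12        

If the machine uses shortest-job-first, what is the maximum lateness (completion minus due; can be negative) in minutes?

SPT (increasing processing time): #118 #104 #111 #125.
#118: 0→3, due 18, lateness -15
#104: 3→7, due 19, lateness -12
#111: 7→15, due 16, lateness -1
#125: 15→27, due 12, lateness 15
Maximum = 15.

15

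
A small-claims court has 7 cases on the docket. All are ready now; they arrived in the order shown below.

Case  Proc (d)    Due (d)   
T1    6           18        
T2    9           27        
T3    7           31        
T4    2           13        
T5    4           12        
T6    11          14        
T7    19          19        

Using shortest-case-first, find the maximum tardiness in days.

39

SPT (increasing processing time): T4 T5 T1 T3 T2 T6 T7.
T4: 0→2, due 13, tardiness 0
T5: 2→6, due 12, tardiness 0
T1: 6→12, due 18, tardiness 0
T3: 12→19, due 31, tardiness 0
T2: 19→28, due 27, tardiness 1
T6: 28→39, due 14, tardiness 25
T7: 39→58, due 19, tardiness 39
Maximum = 39.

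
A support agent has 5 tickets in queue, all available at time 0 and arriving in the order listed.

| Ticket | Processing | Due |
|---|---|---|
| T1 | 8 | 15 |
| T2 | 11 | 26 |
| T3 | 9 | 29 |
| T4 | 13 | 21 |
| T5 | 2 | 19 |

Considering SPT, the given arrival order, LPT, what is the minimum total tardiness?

SPT (increasing processing time): T5 T1 T3 T2 T4.
T5: 0→2, due 19, tardiness 0
T1: 2→10, due 15, tardiness 0
T3: 10→19, due 29, tardiness 0
T2: 19→30, due 26, tardiness 4
T4: 30→43, due 21, tardiness 22
Sum = 0+0+0+4+22 = 26.
FIFO (arrival order): T1 T2 T3 T4 T5.
T1: 0→8, due 15, tardiness 0
T2: 8→19, due 26, tardiness 0
T3: 19→28, due 29, tardiness 0
T4: 28→41, due 21, tardiness 20
T5: 41→43, due 19, tardiness 24
Sum = 0+0+0+20+24 = 44.
LPT (decreasing processing time): T4 T2 T3 T1 T5.
T4: 0→13, due 21, tardiness 0
T2: 13→24, due 26, tardiness 0
T3: 24→33, due 29, tardiness 4
T1: 33→41, due 15, tardiness 26
T5: 41→43, due 19, tardiness 24
Sum = 0+0+4+26+24 = 54.
SPT 26, FIFO 44, LPT 54 → minimum 26.

26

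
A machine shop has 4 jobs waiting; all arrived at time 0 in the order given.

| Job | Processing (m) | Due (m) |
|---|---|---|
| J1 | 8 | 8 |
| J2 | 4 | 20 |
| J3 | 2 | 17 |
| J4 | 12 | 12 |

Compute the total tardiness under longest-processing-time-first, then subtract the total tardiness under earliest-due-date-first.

LPT (decreasing processing time): J4 J1 J2 J3.
J4: 0→12, due 12, tardiness 0
J1: 12→20, due 8, tardiness 12
J2: 20→24, due 20, tardiness 4
J3: 24→26, due 17, tardiness 9
Sum = 0+12+4+9 = 25.
EDD (increasing due date): J1 J4 J3 J2.
J1: 0→8, due 8, tardiness 0
J4: 8→20, due 12, tardiness 8
J3: 20→22, due 17, tardiness 5
J2: 22→26, due 20, tardiness 6
Sum = 0+8+5+6 = 19.
Difference = 25 − 19 = 6.

6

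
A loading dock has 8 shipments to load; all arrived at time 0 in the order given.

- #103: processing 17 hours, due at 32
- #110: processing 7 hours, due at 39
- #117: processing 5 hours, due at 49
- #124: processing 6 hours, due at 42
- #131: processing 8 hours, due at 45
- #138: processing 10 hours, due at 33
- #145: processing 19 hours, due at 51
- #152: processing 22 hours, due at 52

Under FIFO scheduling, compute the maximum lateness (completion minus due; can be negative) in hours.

42

FIFO (arrival order): #103 #110 #117 #124 #131 #138 #145 #152.
#103: 0→17, due 32, lateness -15
#110: 17→24, due 39, lateness -15
#117: 24→29, due 49, lateness -20
#124: 29→35, due 42, lateness -7
#131: 35→43, due 45, lateness -2
#138: 43→53, due 33, lateness 20
#145: 53→72, due 51, lateness 21
#152: 72→94, due 52, lateness 42
Maximum = 42.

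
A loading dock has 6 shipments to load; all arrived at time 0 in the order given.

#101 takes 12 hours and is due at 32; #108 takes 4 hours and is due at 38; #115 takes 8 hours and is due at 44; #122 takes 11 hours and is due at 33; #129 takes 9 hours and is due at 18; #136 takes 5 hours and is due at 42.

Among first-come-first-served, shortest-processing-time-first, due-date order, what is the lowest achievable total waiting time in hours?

93

FIFO (arrival order): #101 #108 #115 #122 #129 #136.
#101: waits 0, runs 0→12
#108: waits 12, runs 12→16
#115: waits 16, runs 16→24
#122: waits 24, runs 24→35
#129: waits 35, runs 35→44
#136: waits 44, runs 44→49
Sum = 0+12+16+24+35+44 = 131.
SPT (increasing processing time): #108 #136 #115 #129 #122 #101.
#108: waits 0, runs 0→4
#136: waits 4, runs 4→9
#115: waits 9, runs 9→17
#129: waits 17, runs 17→26
#122: waits 26, runs 26→37
#101: waits 37, runs 37→49
Sum = 0+4+9+17+26+37 = 93.
EDD (increasing due date): #129 #101 #122 #108 #136 #115.
#129: waits 0, runs 0→9
#101: waits 9, runs 9→21
#122: waits 21, runs 21→32
#108: waits 32, runs 32→36
#136: waits 36, runs 36→41
#115: waits 41, runs 41→49
Sum = 0+9+21+32+36+41 = 139.
FIFO 131, SPT 93, EDD 139 → minimum 93.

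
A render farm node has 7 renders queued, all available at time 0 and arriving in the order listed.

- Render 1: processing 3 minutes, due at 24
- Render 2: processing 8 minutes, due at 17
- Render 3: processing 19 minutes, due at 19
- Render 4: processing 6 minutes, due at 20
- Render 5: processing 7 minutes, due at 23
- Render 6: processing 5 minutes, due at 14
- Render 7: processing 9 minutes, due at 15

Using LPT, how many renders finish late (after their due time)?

6

LPT (decreasing processing time): Render 3 Render 7 Render 2 Render 5 Render 4 Render 6 Render 1.
Render 3: 0→19, due 19, tardiness 0
Render 7: 19→28, due 15, tardiness 13
Render 2: 28→36, due 17, tardiness 19
Render 5: 36→43, due 23, tardiness 20
Render 4: 43→49, due 20, tardiness 29
Render 6: 49→54, due 14, tardiness 40
Render 1: 54→57, due 24, tardiness 33
Late renders: 6.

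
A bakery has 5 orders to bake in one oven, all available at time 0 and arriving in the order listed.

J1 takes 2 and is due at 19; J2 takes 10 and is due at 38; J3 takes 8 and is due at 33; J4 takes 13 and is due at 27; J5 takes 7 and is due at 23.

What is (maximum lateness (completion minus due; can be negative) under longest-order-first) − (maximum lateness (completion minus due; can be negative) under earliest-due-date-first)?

19

LPT (decreasing processing time): J4 J2 J3 J5 J1.
J4: 0→13, due 27, lateness -14
J2: 13→23, due 38, lateness -15
J3: 23→31, due 33, lateness -2
J5: 31→38, due 23, lateness 15
J1: 38→40, due 19, lateness 21
Maximum = 21.
EDD (increasing due date): J1 J5 J4 J3 J2.
J1: 0→2, due 19, lateness -17
J5: 2→9, due 23, lateness -14
J4: 9→22, due 27, lateness -5
J3: 22→30, due 33, lateness -3
J2: 30→40, due 38, lateness 2
Maximum = 2.
Difference = 21 − 2 = 19.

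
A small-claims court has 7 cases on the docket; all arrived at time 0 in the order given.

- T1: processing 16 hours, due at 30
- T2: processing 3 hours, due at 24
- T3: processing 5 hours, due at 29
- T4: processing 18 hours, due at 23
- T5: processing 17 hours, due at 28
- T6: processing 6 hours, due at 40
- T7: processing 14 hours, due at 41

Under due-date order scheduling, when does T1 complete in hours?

59

EDD (increasing due date): T4 T2 T5 T3 T1 T6 T7.
T4: 0→18
T2: 18→21
T5: 21→38
T3: 38→43
T1: 43→59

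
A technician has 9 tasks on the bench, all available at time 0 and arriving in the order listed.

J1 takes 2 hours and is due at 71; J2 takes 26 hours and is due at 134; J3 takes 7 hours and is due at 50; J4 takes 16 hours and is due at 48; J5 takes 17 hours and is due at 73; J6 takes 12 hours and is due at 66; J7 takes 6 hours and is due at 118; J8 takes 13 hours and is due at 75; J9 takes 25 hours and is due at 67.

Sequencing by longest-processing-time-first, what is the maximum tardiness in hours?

LPT (decreasing processing time): J2 J9 J5 J4 J8 J6 J3 J7 J1.
J2: 0→26, due 134, tardiness 0
J9: 26→51, due 67, tardiness 0
J5: 51→68, due 73, tardiness 0
J4: 68→84, due 48, tardiness 36
J8: 84→97, due 75, tardiness 22
J6: 97→109, due 66, tardiness 43
J3: 109→116, due 50, tardiness 66
J7: 116→122, due 118, tardiness 4
J1: 122→124, due 71, tardiness 53
Maximum = 66.

66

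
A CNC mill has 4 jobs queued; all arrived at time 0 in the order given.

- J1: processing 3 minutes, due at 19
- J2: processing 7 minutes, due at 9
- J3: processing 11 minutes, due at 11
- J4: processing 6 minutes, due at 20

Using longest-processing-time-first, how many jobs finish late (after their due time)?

LPT (decreasing processing time): J3 J2 J4 J1.
J3: 0→11, due 11, tardiness 0
J2: 11→18, due 9, tardiness 9
J4: 18→24, due 20, tardiness 4
J1: 24→27, due 19, tardiness 8
Late jobs: 3.

3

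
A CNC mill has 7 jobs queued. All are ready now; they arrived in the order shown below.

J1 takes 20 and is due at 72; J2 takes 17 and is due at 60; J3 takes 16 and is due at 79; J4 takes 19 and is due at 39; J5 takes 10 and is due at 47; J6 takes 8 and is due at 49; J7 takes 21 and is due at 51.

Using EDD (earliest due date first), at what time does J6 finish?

EDD (increasing due date): J4 J5 J6 J7 J2 J1 J3.
J4: 0→19
J5: 19→29
J6: 29→37

37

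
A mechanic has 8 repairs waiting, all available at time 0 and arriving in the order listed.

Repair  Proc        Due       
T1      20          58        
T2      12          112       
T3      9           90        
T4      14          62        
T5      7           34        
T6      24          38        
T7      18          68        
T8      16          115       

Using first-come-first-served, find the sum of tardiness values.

FIFO (arrival order): T1 T2 T3 T4 T5 T6 T7 T8.
T1: 0→20, due 58, tardiness 0
T2: 20→32, due 112, tardiness 0
T3: 32→41, due 90, tardiness 0
T4: 41→55, due 62, tardiness 0
T5: 55→62, due 34, tardiness 28
T6: 62→86, due 38, tardiness 48
T7: 86→104, due 68, tardiness 36
T8: 104→120, due 115, tardiness 5
Sum = 0+0+0+0+28+48+36+5 = 117.

117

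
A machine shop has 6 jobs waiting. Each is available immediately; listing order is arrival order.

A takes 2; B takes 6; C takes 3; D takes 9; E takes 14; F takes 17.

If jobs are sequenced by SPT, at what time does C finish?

5

SPT (increasing processing time): A C B D E F.
A: 0→2
C: 2→5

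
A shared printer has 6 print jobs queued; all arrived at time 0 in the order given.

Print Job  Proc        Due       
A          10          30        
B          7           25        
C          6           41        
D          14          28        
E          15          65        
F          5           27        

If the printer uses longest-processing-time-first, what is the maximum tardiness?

30

LPT (decreasing processing time): E D A B C F.
E: 0→15, due 65, tardiness 0
D: 15→29, due 28, tardiness 1
A: 29→39, due 30, tardiness 9
B: 39→46, due 25, tardiness 21
C: 46→52, due 41, tardiness 11
F: 52→57, due 27, tardiness 30
Maximum = 30.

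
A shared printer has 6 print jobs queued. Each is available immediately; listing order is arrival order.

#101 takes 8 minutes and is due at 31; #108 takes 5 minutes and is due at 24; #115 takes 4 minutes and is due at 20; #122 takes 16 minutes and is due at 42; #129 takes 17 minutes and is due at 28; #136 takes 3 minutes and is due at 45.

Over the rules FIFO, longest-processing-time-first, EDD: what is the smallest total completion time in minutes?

174

FIFO (arrival order): #101 #108 #115 #122 #129 #136.
#101: 0→8
#108: 8→13
#115: 13→17
#122: 17→33
#129: 33→50
#136: 50→53
Sum = 8+13+17+33+50+53 = 174.
LPT (decreasing processing time): #129 #122 #101 #108 #115 #136.
#129: 0→17
#122: 17→33
#101: 33→41
#108: 41→46
#115: 46→50
#136: 50→53
Sum = 17+33+41+46+50+53 = 240.
EDD (increasing due date): #115 #108 #129 #101 #122 #136.
#115: 0→4
#108: 4→9
#129: 9→26
#101: 26→34
#122: 34→50
#136: 50→53
Sum = 4+9+26+34+50+53 = 176.
FIFO 174, LPT 240, EDD 176 → minimum 174.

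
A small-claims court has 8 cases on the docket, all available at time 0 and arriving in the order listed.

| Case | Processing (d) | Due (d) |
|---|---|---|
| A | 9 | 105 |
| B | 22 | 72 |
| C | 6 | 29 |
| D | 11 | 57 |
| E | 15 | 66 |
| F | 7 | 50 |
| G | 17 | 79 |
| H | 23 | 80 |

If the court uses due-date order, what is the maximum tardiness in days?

21

EDD (increasing due date): C F D E B G H A.
C: 0→6, due 29, tardiness 0
F: 6→13, due 50, tardiness 0
D: 13→24, due 57, tardiness 0
E: 24→39, due 66, tardiness 0
B: 39→61, due 72, tardiness 0
G: 61→78, due 79, tardiness 0
H: 78→101, due 80, tardiness 21
A: 101→110, due 105, tardiness 5
Maximum = 21.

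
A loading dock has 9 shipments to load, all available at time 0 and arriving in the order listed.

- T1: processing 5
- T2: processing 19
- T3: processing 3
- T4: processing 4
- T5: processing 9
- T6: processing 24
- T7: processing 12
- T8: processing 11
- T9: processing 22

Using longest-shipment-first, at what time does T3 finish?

109

LPT (decreasing processing time): T6 T9 T2 T7 T8 T5 T1 T4 T3.
T6: 0→24
T9: 24→46
T2: 46→65
T7: 65→77
T8: 77→88
T5: 88→97
T1: 97→102
T4: 102→106
T3: 106→109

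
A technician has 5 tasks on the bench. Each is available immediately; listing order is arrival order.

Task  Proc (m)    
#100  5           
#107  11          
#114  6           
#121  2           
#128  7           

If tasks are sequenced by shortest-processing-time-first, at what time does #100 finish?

SPT (increasing processing time): #121 #100 #114 #128 #107.
#121: 0→2
#100: 2→7

7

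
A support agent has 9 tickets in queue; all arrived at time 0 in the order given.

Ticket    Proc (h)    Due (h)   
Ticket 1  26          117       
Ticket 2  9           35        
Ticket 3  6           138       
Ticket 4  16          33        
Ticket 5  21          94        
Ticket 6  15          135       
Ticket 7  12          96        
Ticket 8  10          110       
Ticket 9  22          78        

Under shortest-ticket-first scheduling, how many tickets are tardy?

SPT (increasing processing time): Ticket 3 Ticket 2 Ticket 8 Ticket 7 Ticket 6 Ticket 4 Ticket 5 Ticket 9 Ticket 1.
Ticket 3: 0→6, due 138, tardiness 0
Ticket 2: 6→15, due 35, tardiness 0
Ticket 8: 15→25, due 110, tardiness 0
Ticket 7: 25→37, due 96, tardiness 0
Ticket 6: 37→52, due 135, tardiness 0
Ticket 4: 52→68, due 33, tardiness 35
Ticket 5: 68→89, due 94, tardiness 0
Ticket 9: 89→111, due 78, tardiness 33
Ticket 1: 111→137, due 117, tardiness 20
Late tickets: 3.

3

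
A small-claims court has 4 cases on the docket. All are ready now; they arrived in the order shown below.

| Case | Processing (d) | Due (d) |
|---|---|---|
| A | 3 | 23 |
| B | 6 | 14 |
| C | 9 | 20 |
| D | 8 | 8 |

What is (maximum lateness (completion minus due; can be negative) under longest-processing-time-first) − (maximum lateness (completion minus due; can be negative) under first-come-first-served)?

-9

LPT (decreasing processing time): C D B A.
C: 0→9, due 20, lateness -11
D: 9→17, due 8, lateness 9
B: 17→23, due 14, lateness 9
A: 23→26, due 23, lateness 3
Maximum = 9.
FIFO (arrival order): A B C D.
A: 0→3, due 23, lateness -20
B: 3→9, due 14, lateness -5
C: 9→18, due 20, lateness -2
D: 18→26, due 8, lateness 18
Maximum = 18.
Difference = 9 − 18 = -9.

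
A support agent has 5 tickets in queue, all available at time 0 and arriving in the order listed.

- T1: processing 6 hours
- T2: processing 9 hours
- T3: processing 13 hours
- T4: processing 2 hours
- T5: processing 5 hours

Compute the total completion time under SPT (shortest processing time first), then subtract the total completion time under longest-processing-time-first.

SPT (increasing processing time): T4 T5 T1 T2 T3.
T4: 0→2
T5: 2→7
T1: 7→13
T2: 13→22
T3: 22→35
Sum = 2+7+13+22+35 = 79.
LPT (decreasing processing time): T3 T2 T1 T5 T4.
T3: 0→13
T2: 13→22
T1: 22→28
T5: 28→33
T4: 33→35
Sum = 13+22+28+33+35 = 131.
Difference = 79 − 131 = -52.

-52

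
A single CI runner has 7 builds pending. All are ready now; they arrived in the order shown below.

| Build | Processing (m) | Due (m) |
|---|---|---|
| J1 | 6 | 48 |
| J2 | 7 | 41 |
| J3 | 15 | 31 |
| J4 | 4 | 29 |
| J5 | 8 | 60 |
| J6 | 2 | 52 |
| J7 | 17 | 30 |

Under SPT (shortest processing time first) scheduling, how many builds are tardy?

2

SPT (increasing processing time): J6 J4 J1 J2 J5 J3 J7.
J6: 0→2, due 52, tardiness 0
J4: 2→6, due 29, tardiness 0
J1: 6→12, due 48, tardiness 0
J2: 12→19, due 41, tardiness 0
J5: 19→27, due 60, tardiness 0
J3: 27→42, due 31, tardiness 11
J7: 42→59, due 30, tardiness 29
Late builds: 2.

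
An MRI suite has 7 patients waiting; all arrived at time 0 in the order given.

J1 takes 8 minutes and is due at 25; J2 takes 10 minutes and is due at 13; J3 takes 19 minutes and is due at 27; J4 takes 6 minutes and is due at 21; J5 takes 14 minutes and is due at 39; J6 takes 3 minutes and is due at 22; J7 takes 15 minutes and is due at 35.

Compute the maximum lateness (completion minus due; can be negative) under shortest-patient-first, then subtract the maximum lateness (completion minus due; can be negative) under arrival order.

SPT (increasing processing time): J6 J4 J1 J2 J5 J7 J3.
J6: 0→3, due 22, lateness -19
J4: 3→9, due 21, lateness -12
J1: 9→17, due 25, lateness -8
J2: 17→27, due 13, lateness 14
J5: 27→41, due 39, lateness 2
J7: 41→56, due 35, lateness 21
J3: 56→75, due 27, lateness 48
Maximum = 48.
FIFO (arrival order): J1 J2 J3 J4 J5 J6 J7.
J1: 0→8, due 25, lateness -17
J2: 8→18, due 13, lateness 5
J3: 18→37, due 27, lateness 10
J4: 37→43, due 21, lateness 22
J5: 43→57, due 39, lateness 18
J6: 57→60, due 22, lateness 38
J7: 60→75, due 35, lateness 40
Maximum = 40.
Difference = 48 − 40 = 8.

8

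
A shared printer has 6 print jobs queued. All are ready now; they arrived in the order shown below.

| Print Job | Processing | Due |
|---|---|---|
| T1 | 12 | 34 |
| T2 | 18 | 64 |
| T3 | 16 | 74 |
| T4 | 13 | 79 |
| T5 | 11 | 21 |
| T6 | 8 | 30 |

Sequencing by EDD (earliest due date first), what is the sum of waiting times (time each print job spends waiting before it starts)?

175

EDD (increasing due date): T5 T6 T1 T2 T3 T4.
T5: waits 0, runs 0→11
T6: waits 11, runs 11→19
T1: waits 19, runs 19→31
T2: waits 31, runs 31→49
T3: waits 49, runs 49→65
T4: waits 65, runs 65→78
Sum = 0+11+19+31+49+65 = 175.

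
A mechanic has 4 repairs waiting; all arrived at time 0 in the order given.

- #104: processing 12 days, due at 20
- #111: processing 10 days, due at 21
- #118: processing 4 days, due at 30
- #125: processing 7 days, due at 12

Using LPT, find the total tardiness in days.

LPT (decreasing processing time): #104 #111 #125 #118.
#104: 0→12, due 20, tardiness 0
#111: 12→22, due 21, tardiness 1
#125: 22→29, due 12, tardiness 17
#118: 29→33, due 30, tardiness 3
Sum = 0+1+17+3 = 21.

21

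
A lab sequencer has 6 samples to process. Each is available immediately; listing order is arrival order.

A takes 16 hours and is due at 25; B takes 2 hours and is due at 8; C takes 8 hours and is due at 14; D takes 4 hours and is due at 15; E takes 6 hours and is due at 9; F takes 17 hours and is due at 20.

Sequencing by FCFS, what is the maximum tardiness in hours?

FIFO (arrival order): A B C D E F.
A: 0→16, due 25, tardiness 0
B: 16→18, due 8, tardiness 10
C: 18→26, due 14, tardiness 12
D: 26→30, due 15, tardiness 15
E: 30→36, due 9, tardiness 27
F: 36→53, due 20, tardiness 33
Maximum = 33.

33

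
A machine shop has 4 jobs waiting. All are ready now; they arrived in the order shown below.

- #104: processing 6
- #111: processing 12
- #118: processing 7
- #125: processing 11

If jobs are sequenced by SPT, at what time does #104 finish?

SPT (increasing processing time): #104 #118 #125 #111.
#104: 0→6

6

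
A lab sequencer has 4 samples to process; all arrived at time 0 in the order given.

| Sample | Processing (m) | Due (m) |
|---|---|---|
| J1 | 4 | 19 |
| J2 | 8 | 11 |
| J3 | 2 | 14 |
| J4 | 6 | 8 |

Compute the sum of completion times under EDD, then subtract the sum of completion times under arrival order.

6

EDD (increasing due date): J4 J2 J3 J1.
J4: 0→6
J2: 6→14
J3: 14→16
J1: 16→20
Sum = 6+14+16+20 = 56.
FIFO (arrival order): J1 J2 J3 J4.
J1: 0→4
J2: 4→12
J3: 12→14
J4: 14→20
Sum = 4+12+14+20 = 50.
Difference = 56 − 50 = 6.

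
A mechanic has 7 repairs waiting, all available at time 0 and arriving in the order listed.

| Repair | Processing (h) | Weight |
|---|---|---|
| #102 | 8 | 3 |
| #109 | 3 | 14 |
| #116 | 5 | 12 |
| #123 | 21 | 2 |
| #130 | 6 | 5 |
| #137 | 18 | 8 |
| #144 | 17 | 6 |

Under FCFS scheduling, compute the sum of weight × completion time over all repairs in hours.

1615

FIFO (arrival order): #102 #109 #116 #123 #130 #137 #144.
#102: finishes 8, weight 3, w·C = 24
#109: finishes 11, weight 14, w·C = 154
#116: finishes 16, weight 12, w·C = 192
#123: finishes 37, weight 2, w·C = 74
#130: finishes 43, weight 5, w·C = 215
#137: finishes 61, weight 8, w·C = 488
#144: finishes 78, weight 6, w·C = 468
Sum = 24+154+192+74+215+488+468 = 1615.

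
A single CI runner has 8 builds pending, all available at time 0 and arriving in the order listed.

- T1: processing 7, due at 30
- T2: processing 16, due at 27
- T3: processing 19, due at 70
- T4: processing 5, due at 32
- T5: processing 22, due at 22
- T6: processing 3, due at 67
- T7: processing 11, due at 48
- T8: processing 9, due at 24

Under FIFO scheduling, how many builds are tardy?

FIFO (arrival order): T1 T2 T3 T4 T5 T6 T7 T8.
T1: 0→7, due 30, tardiness 0
T2: 7→23, due 27, tardiness 0
T3: 23→42, due 70, tardiness 0
T4: 42→47, due 32, tardiness 15
T5: 47→69, due 22, tardiness 47
T6: 69→72, due 67, tardiness 5
T7: 72→83, due 48, tardiness 35
T8: 83→92, due 24, tardiness 68
Late builds: 5.

5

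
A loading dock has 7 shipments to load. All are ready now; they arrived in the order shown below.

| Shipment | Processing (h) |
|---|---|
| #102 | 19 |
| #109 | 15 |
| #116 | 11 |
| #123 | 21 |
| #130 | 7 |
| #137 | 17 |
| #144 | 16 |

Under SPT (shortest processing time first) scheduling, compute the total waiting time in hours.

258

SPT (increasing processing time): #130 #116 #109 #144 #137 #102 #123.
#130: waits 0, runs 0→7
#116: waits 7, runs 7→18
#109: waits 18, runs 18→33
#144: waits 33, runs 33→49
#137: waits 49, runs 49→66
#102: waits 66, runs 66→85
#123: waits 85, runs 85→106
Sum = 0+7+18+33+49+66+85 = 258.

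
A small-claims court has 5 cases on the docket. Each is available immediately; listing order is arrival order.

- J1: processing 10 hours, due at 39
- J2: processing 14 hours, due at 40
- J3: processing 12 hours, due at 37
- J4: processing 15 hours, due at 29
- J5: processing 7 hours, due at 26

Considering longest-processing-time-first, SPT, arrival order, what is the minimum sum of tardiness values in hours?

32

LPT (decreasing processing time): J4 J2 J3 J1 J5.
J4: 0→15, due 29, tardiness 0
J2: 15→29, due 40, tardiness 0
J3: 29→41, due 37, tardiness 4
J1: 41→51, due 39, tardiness 12
J5: 51→58, due 26, tardiness 32
Sum = 0+0+4+12+32 = 48.
SPT (increasing processing time): J5 J1 J3 J2 J4.
J5: 0→7, due 26, tardiness 0
J1: 7→17, due 39, tardiness 0
J3: 17→29, due 37, tardiness 0
J2: 29→43, due 40, tardiness 3
J4: 43→58, due 29, tardiness 29
Sum = 0+0+0+3+29 = 32.
FIFO (arrival order): J1 J2 J3 J4 J5.
J1: 0→10, due 39, tardiness 0
J2: 10→24, due 40, tardiness 0
J3: 24→36, due 37, tardiness 0
J4: 36→51, due 29, tardiness 22
J5: 51→58, due 26, tardiness 32
Sum = 0+0+0+22+32 = 54.
LPT 48, SPT 32, FIFO 54 → minimum 32.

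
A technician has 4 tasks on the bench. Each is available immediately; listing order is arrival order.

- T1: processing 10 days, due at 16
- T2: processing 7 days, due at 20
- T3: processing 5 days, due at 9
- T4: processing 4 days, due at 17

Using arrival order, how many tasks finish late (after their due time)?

FIFO (arrival order): T1 T2 T3 T4.
T1: 0→10, due 16, tardiness 0
T2: 10→17, due 20, tardiness 0
T3: 17→22, due 9, tardiness 13
T4: 22→26, due 17, tardiness 9
Late tasks: 2.

2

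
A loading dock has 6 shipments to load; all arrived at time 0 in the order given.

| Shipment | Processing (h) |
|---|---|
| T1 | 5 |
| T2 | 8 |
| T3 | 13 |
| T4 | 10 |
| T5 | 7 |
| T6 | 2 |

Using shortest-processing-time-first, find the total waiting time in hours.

77

SPT (increasing processing time): T6 T1 T5 T2 T4 T3.
T6: waits 0, runs 0→2
T1: waits 2, runs 2→7
T5: waits 7, runs 7→14
T2: waits 14, runs 14→22
T4: waits 22, runs 22→32
T3: waits 32, runs 32→45
Sum = 0+2+7+14+22+32 = 77.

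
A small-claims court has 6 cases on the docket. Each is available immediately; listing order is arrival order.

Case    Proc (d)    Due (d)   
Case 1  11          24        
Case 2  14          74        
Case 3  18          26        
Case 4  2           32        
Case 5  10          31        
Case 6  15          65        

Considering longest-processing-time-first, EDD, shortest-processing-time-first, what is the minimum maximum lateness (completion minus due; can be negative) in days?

LPT (decreasing processing time): Case 3 Case 6 Case 2 Case 1 Case 5 Case 4.
Case 3: 0→18, due 26, lateness -8
Case 6: 18→33, due 65, lateness -32
Case 2: 33→47, due 74, lateness -27
Case 1: 47→58, due 24, lateness 34
Case 5: 58→68, due 31, lateness 37
Case 4: 68→70, due 32, lateness 38
Maximum = 38.
EDD (increasing due date): Case 1 Case 3 Case 5 Case 4 Case 6 Case 2.
Case 1: 0→11, due 24, lateness -13
Case 3: 11→29, due 26, lateness 3
Case 5: 29→39, due 31, lateness 8
Case 4: 39→41, due 32, lateness 9
Case 6: 41→56, due 65, lateness -9
Case 2: 56→70, due 74, lateness -4
Maximum = 9.
SPT (increasing processing time): Case 4 Case 5 Case 1 Case 2 Case 6 Case 3.
Case 4: 0→2, due 32, lateness -30
Case 5: 2→12, due 31, lateness -19
Case 1: 12→23, due 24, lateness -1
Case 2: 23→37, due 74, lateness -37
Case 6: 37→52, due 65, lateness -13
Case 3: 52→70, due 26, lateness 44
Maximum = 44.
LPT 38, EDD 9, SPT 44 → minimum 9.

9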